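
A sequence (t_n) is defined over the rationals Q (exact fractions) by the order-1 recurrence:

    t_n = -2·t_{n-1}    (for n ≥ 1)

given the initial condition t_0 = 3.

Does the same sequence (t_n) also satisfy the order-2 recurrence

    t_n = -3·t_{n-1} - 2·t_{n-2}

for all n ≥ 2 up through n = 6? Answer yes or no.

yes

Terms t_0..t_6: 3, -6, 12, -24, 48, -96, 192
n=2: candidate gives 12, actual t_2 = 12 ✓
n=3: candidate gives -24, actual t_3 = -24 ✓
n=4: candidate gives 48, actual t_4 = 48 ✓
n=5: candidate gives -96, actual t_5 = -96 ✓
n=6: candidate gives 192, actual t_6 = 192 ✓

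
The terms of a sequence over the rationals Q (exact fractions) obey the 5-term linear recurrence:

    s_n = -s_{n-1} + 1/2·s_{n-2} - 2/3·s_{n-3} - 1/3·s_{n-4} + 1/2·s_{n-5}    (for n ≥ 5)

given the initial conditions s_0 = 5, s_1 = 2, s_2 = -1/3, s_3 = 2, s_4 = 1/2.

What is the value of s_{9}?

775/108

s_5 = -1·1/2 + 1/2·2 + -2/3·-1/3 + -1/3·2 + 1/2·5 = 23/9
s_6 = -1·23/9 + 1/2·1/2 + -2/3·2 + -1/3·-1/3 + 1/2·2 = -91/36
s_7 = -1·-91/36 + 1/2·23/9 + -2/3·1/2 + -1/3·2 + 1/2·-1/3 = 95/36
s_8 = -1·95/36 + 1/2·-91/36 + -2/3·23/9 + -1/3·1/2 + 1/2·2 = -1031/216
s_9 = -1·-1031/216 + 1/2·95/36 + -2/3·-91/36 + -1/3·23/9 + 1/2·1/2 = 775/108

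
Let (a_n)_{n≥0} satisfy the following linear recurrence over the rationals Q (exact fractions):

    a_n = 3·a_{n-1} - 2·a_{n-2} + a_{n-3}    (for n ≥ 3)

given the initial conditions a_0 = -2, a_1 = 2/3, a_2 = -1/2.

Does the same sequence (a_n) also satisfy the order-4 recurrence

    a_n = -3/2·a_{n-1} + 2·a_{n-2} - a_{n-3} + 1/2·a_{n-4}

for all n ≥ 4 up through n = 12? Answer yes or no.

no

Terms a_0..a_12: -2, 2/3, -1/2, -29/6, -77/6, -88/3, -403/6, -467/3, -362, -5051/6, -11743/6, -27299/6, -10577
n=4: candidate gives 55/12, actual a_4 = -77/6 ✗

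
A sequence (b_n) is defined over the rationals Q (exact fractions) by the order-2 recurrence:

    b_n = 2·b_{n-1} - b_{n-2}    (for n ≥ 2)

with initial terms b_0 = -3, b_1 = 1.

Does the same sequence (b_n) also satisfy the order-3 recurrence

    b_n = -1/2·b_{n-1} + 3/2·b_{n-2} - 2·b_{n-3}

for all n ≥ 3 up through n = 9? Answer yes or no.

Terms b_0..b_9: -3, 1, 5, 9, 13, 17, 21, 25, 29, 33
n=3: candidate gives 5, actual b_3 = 9 ✗

no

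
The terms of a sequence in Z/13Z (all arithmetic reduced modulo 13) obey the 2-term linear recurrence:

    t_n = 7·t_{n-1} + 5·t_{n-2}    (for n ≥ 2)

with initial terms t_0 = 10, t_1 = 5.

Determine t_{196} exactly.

7

t_2 = 7·5 + 5·10 = 7
t_3 = 7·7 + 5·5 = 9
t_4 = 7·9 + 5·7 = 7
t_5 = 7·7 + 5·9 = 3
t_6 = 7·3 + 5·7 = 4
t_7 = 7·4 + 5·3 = 4
t_8 = 7·4 + 5·4 = 9
t_9 = 7·9 + 5·4 = 5
t_10 = 7·5 + 5·9 = 2
t_11 = 7·2 + 5·5 = 0
t_12 = 7·0 + 5·2 = 10
t_13 = 7·10 + 5·0 = 5
(t_12, t_13) = (10, 5) = (t_0, t_1), so the sequence has period 12.
196 ≡ 4 (mod 12), hence t_196 = t_4 = 7.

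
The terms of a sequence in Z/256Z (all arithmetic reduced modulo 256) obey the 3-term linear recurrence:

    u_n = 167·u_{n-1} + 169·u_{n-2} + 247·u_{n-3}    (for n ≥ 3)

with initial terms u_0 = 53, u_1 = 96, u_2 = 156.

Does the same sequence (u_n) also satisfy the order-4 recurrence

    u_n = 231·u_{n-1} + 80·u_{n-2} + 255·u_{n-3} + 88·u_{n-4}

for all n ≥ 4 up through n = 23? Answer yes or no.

Terms u_0..u_23: 53, 96, 156, 71, 237, 254, 168, 241, 49, 40, 248, 119, 241, 14, 12, 153, 61, 96, 132, 87, 133, 142, 96, 177
n=4: candidate gives 169, actual u_4 = 237 ✗

no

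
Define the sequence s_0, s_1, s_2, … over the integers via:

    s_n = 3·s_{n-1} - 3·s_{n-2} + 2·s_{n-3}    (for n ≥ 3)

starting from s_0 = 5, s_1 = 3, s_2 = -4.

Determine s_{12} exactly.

-2725

s_3 = 3·-4 + -3·3 + 2·5 = -11
s_4 = 3·-11 + -3·-4 + 2·3 = -15
s_5 = 3·-15 + -3·-11 + 2·-4 = -20
s_6 = 3·-20 + -3·-15 + 2·-11 = -37
s_7 = 3·-37 + -3·-20 + 2·-15 = -81
s_8 = 3·-81 + -3·-37 + 2·-20 = -172
s_9 = 3·-172 + -3·-81 + 2·-37 = -347
s_10 = 3·-347 + -3·-172 + 2·-81 = -687
s_11 = 3·-687 + -3·-347 + 2·-172 = -1364
s_12 = 3·-1364 + -3·-687 + 2·-347 = -2725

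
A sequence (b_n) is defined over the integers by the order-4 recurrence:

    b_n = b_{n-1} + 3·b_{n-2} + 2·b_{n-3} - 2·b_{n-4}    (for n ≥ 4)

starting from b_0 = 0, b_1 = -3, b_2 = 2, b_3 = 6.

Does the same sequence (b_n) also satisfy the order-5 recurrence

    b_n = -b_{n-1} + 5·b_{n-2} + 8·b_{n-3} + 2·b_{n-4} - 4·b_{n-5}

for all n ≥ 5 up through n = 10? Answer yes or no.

Terms b_0..b_10: 0, -3, 2, 6, 6, 34, 60, 162, 398, 936, 2334
n=5: candidate gives 34, actual b_5 = 34 ✓
n=6: candidate gives 60, actual b_6 = 60 ✓
n=7: candidate gives 162, actual b_7 = 162 ✓
n=8: candidate gives 398, actual b_8 = 398 ✓
n=9: candidate gives 936, actual b_9 = 936 ✓
n=10: candidate gives 2334, actual b_10 = 2334 ✓

yes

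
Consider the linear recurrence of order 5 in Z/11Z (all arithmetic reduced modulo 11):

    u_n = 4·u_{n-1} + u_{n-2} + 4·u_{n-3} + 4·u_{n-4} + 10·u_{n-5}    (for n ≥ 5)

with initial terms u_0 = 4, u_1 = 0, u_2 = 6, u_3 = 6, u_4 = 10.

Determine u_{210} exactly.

9

u_5 = 4·10 + 1·6 + 4·6 + 4·0 + 10·4 = 0
u_6 = 4·0 + 1·10 + 4·6 + 4·6 + 10·0 = 3
u_7 = 4·3 + 1·0 + 4·10 + 4·6 + 10·6 = 4
u_8 = 4·4 + 1·3 + 4·0 + 4·10 + 10·6 = 9
u_9 = 4·9 + 1·4 + 4·3 + 4·0 + 10·10 = 9
u_10 = 4·9 + 1·9 + 4·4 + 4·3 + 10·0 = 7
Continuing the recurrence:
  u_11 = 9;  u_12 = 1;  u_13 = 2;  u_14 = 9;  u_15 = 5;  u_16 = 10
  u_17 = 0;  u_18 = 9;  u_19 = 10;  u_20 = 7;  u_21 = 9;  u_22 = 9
  u_23 = 5;  u_24 = 6;  u_25 = 6;  u_26 = 0;  u_27 = 8;  u_28 = 9
  u_29 = 7;  u_30 = 8;  u_31 = 8;  u_32 = 8;  u_33 = 3;  u_34 = 0
  u_35 = 4;  u_36 = 8;  u_37 = 7;  u_38 = 5;  u_39 = 9;  u_40 = 9
  u_41 = 8;  u_42 = 2;  u_43 = 6;  u_44 = 8;  u_45 = 3;  u_46 = 0
  u_47 = 2;  u_48 = 2;  u_49 = 3;  u_50 = 8;  u_51 = 7;  u_52 = 10
  u_53 = 1;  u_54 = 5;  u_55 = 4;  u_56 = 3;  u_57 = 8;  u_58 = 4
  u_59 = 3;  u_60 = 1;  u_61 = 8;  u_62 = 9;  u_63 = 1;  u_64 = 2
  u_65 = 10;  u_66 = 8;  u_67 = 1;  u_68 = 4;  u_69 = 10;  u_70 = 4
  u_71 = 5;  u_72 = 2;  u_73 = 10;  u_74 = 2;  u_75 = 9;  u_76 = 4
  u_77 = 5;  u_78 = 3;  u_79 = 1;  u_80 = 1;  u_81 = 0;  u_82 = 1
  u_83 = 9;  u_84 = 7;  u_85 = 7;  u_86 = 9;  u_87 = 7;  u_88 = 7
  u_89 = 4;  u_90 = 3;  u_91 = 8;  u_92 = 6;  u_93 = 9;  u_94 = 5
  u_95 = 5;  u_96 = 0;  u_97 = 0;  u_98 = 9;  u_99 = 7;  u_100 = 10
  u_101 = 6;  u_102 = 10;  u_103 = 6;  u_104 = 3;  u_105 = 6;  u_106 = 8
  u_107 = 9;  u_108 = 8;  u_109 = 6;  u_110 = 6;  u_111 = 2;  u_112 = 6
  u_113 = 0;  u_114 = 10;  u_115 = 0;  u_116 = 10;  u_117 = 8;  u_118 = 5
  u_119 = 3;  u_120 = 1;  u_121 = 5;  u_122 = 1;  u_123 = 9;  u_124 = 3
  u_125 = 0;  u_126 = 5;  u_127 = 1;  u_128 = 1;  u_129 = 0;  u_130 = 3
  u_131 = 4;  u_132 = 0;  u_133 = 4;  u_134 = 0;  u_135 = 6;  u_136 = 3
  u_137 = 1;  u_138 = 5;  u_139 = 2;  u_140 = 1;  u_141 = 5;  u_142 = 4
  u_143 = 6;  u_144 = 6;  u_145 = 10;  u_146 = 4;  u_147 = 4;  u_148 = 1
  u_149 = 3;  u_150 = 2;  u_151 = 5;  u_152 = 1;  u_153 = 6;  u_154 = 6
  u_155 = 8;  u_156 = 6;  u_157 = 2;  u_158 = 9;  u_159 = 0;  u_160 = 0
  u_161 = 5;  u_162 = 10;  u_163 = 3;  u_164 = 9;  u_165 = 0;  u_166 = 1
  u_167 = 9;  u_168 = 4;  u_169 = 9;  u_170 = 3;  u_171 = 6;  u_172 = 4
  u_173 = 0;  u_174 = 9;  u_175 = 7;  u_176 = 3;  u_177 = 7;  u_178 = 7
  u_179 = 0;  u_180 = 7;  u_181 = 4;  u_182 = 0;  u_183 = 3;  u_184 = 1
  u_185 = 5;  u_186 = 7;  u_187 = 5;  u_188 = 4;  u_189 = 2;  u_190 = 0
  u_191 = 9;  u_192 = 0;  u_193 = 2;  u_194 = 9;  u_195 = 8;  u_196 = 7
  u_197 = 3;  u_198 = 8;  u_199 = 9;  u_200 = 10;  u_201 = 9;  u_202 = 1
  u_203 = 4;  u_204 = 7;  u_205 = 7;  u_206 = 2;  u_207 = 3;  u_208 = 0
u_209 = 4·0 + 1·3 + 4·2 + 4·7 + 10·7 = 10
u_210 = 4·10 + 1·0 + 4·3 + 4·2 + 10·7 = 9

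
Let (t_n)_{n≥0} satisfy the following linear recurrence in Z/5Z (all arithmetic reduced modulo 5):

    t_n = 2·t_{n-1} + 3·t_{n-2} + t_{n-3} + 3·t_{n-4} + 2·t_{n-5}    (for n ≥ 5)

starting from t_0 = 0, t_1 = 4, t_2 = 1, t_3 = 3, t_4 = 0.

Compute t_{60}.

0

t_5 = 2·0 + 3·3 + 1·1 + 3·4 + 2·0 = 2
t_6 = 2·2 + 3·0 + 1·3 + 3·1 + 2·4 = 3
t_7 = 2·3 + 3·2 + 1·0 + 3·3 + 2·1 = 3
t_8 = 2·3 + 3·3 + 1·2 + 3·0 + 2·3 = 3
t_9 = 2·3 + 3·3 + 1·3 + 3·2 + 2·0 = 4
t_10 = 2·4 + 3·3 + 1·3 + 3·3 + 2·2 = 3
t_11 = 2·3 + 3·4 + 1·3 + 3·3 + 2·3 = 1
t_12 = 2·1 + 3·3 + 1·4 + 3·3 + 2·3 = 0
t_13 = 2·0 + 3·1 + 1·3 + 3·4 + 2·3 = 4
t_14 = 2·4 + 3·0 + 1·1 + 3·3 + 2·4 = 1
t_15 = 2·1 + 3·4 + 1·0 + 3·1 + 2·3 = 3
t_16 = 2·3 + 3·1 + 1·4 + 3·0 + 2·1 = 0
(t_12, t_13, t_14, t_15, t_16) = (0, 4, 1, 3, 0) = (t_0, t_1, t_2, t_3, t_4), so the sequence has period 12.
60 ≡ 0 (mod 12), hence t_60 = t_0 = 0.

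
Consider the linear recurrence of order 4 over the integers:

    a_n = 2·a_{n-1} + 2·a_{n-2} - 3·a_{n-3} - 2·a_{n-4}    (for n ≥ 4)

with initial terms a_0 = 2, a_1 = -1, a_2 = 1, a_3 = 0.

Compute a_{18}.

610

a_4 = 2·0 + 2·1 + -3·-1 + -2·2 = 1
a_5 = 2·1 + 2·0 + -3·1 + -2·-1 = 1
a_6 = 2·1 + 2·1 + -3·0 + -2·1 = 2
a_7 = 2·2 + 2·1 + -3·1 + -2·0 = 3
a_8 = 2·3 + 2·2 + -3·1 + -2·1 = 5
a_9 = 2·5 + 2·3 + -3·2 + -2·1 = 8
a_10 = 2·8 + 2·5 + -3·3 + -2·2 = 13
a_11 = 2·13 + 2·8 + -3·5 + -2·3 = 21
a_12 = 2·21 + 2·13 + -3·8 + -2·5 = 34
a_13 = 2·34 + 2·21 + -3·13 + -2·8 = 55
a_14 = 2·55 + 2·34 + -3·21 + -2·13 = 89
a_15 = 2·89 + 2·55 + -3·34 + -2·21 = 144
a_16 = 2·144 + 2·89 + -3·55 + -2·34 = 233
a_17 = 2·233 + 2·144 + -3·89 + -2·55 = 377
a_18 = 2·377 + 2·233 + -3·144 + -2·89 = 610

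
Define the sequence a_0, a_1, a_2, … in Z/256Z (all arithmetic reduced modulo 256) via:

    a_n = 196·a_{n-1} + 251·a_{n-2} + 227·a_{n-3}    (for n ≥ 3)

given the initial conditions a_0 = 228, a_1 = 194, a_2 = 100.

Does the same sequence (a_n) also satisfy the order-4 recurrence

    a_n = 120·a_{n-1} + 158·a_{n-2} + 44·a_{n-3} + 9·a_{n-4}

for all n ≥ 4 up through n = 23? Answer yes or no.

no

Terms a_0..a_23: 228, 194, 100, 242, 90, 218, 188, 124, 146, 16, 90, 14, 38, 160, 44, 66, 140, 234, 242, 218, 172, 4, 2, 248
n=4: candidate gives 132, actual a_4 = 90 ✗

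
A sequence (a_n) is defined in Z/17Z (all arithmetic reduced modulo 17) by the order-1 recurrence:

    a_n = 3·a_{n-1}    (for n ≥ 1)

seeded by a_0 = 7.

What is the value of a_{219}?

a_1 = 3·7 = 4
a_2 = 3·4 = 12
a_3 = 3·12 = 2
a_4 = 3·2 = 6
a_5 = 3·6 = 1
a_6 = 3·1 = 3
a_7 = 3·3 = 9
a_8 = 3·9 = 10
a_9 = 3·10 = 13
a_10 = 3·13 = 5
a_11 = 3·5 = 15
a_12 = 3·15 = 11
a_13 = 3·11 = 16
a_14 = 3·16 = 14
a_15 = 3·14 = 8
a_16 = 3·8 = 7
(a_16) = (7) = (a_0), so the sequence has period 16.
219 ≡ 11 (mod 16), hence a_219 = a_11 = 15.

15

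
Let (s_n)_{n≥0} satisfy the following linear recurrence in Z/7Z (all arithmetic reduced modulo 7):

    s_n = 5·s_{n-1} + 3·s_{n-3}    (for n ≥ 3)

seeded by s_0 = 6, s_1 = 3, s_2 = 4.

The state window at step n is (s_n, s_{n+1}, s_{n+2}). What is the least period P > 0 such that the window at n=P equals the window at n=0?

42

n=0: window = (6, 3, 4)
n=1: window = (3, 4, 3)
n=2: window = (4, 3, 3)
n=3: window = (3, 3, 6)
n=4: window = (3, 6, 4)
n=5: window = (6, 4, 1)
n=6: window = (4, 1, 2)
n=7: window = (1, 2, 1)
n=8: window = (2, 1, 1)
n=9: window = (1, 1, 4)
n=10: window = (1, 4, 2)
n=11: window = (4, 2, 6)
n=12: window = (2, 6, 0)
n=13: window = (6, 0, 6)
n=14: window = (0, 6, 6)
n=15: window = (6, 6, 2)
n=16: window = (6, 2, 0)
n=17: window = (2, 0, 4)
n=18: window = (0, 4, 5)
n=19: window = (4, 5, 4)
n=20: window = (5, 4, 4)
n=21: window = (4, 4, 0)
n=22: window = (4, 0, 5)
n=23: window = (0, 5, 2)
n=24: window = (5, 2, 3)
n=25: window = (2, 3, 2)
n=26: window = (3, 2, 2)
n=27: window = (2, 2, 5)
n=28: window = (2, 5, 3)
n=29: window = (5, 3, 0)
n=30: window = (3, 0, 1)
n=31: window = (0, 1, 0)
n=32: window = (1, 0, 0)
n=33: window = (0, 0, 3)
n=34: window = (0, 3, 1)
n=35: window = (3, 1, 5)
n=36: window = (1, 5, 6)
n=37: window = (5, 6, 5)
n=38: window = (6, 5, 5)
n=39: window = (5, 5, 1)
n=40: window = (5, 1, 6)
n=41: window = (1, 6, 3)
n=42: window = (6, 3, 4)
window at n=42 equals window at n=0 → period = 42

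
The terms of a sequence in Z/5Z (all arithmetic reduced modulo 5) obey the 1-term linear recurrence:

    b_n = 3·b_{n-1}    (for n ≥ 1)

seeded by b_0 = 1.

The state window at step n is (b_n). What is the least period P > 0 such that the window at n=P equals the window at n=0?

4

n=0: window = (1)
n=1: window = (3)
n=2: window = (4)
n=3: window = (2)
n=4: window = (1)
window at n=4 equals window at n=0 → period = 4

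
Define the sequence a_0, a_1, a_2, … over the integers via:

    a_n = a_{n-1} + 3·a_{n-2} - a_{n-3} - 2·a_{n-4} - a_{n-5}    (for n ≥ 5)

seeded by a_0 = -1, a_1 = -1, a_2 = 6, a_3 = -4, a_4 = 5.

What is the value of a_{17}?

a_5 = 1·5 + 3·-4 + -1·6 + -2·-1 + -1·-1 = -10
a_6 = 1·-10 + 3·5 + -1·-4 + -2·6 + -1·-1 = -2
a_7 = 1·-2 + 3·-10 + -1·5 + -2·-4 + -1·6 = -35
a_8 = 1·-35 + 3·-2 + -1·-10 + -2·5 + -1·-4 = -37
a_9 = 1·-37 + 3·-35 + -1·-2 + -2·-10 + -1·5 = -125
a_10 = 1·-125 + 3·-37 + -1·-35 + -2·-2 + -1·-10 = -187
a_11 = 1·-187 + 3·-125 + -1·-37 + -2·-35 + -1·-2 = -453
a_12 = 1·-453 + 3·-187 + -1·-125 + -2·-37 + -1·-35 = -780
a_13 = 1·-780 + 3·-453 + -1·-187 + -2·-125 + -1·-37 = -1665
a_14 = 1·-1665 + 3·-780 + -1·-453 + -2·-187 + -1·-125 = -3053
a_15 = 1·-3053 + 3·-1665 + -1·-780 + -2·-453 + -1·-187 = -6175
a_16 = 1·-6175 + 3·-3053 + -1·-1665 + -2·-780 + -1·-453 = -11656
a_17 = 1·-11656 + 3·-6175 + -1·-3053 + -2·-1665 + -1·-780 = -23018

-23018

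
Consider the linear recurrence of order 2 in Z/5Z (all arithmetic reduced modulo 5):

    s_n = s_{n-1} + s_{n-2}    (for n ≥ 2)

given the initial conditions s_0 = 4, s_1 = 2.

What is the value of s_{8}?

4

s_2 = 1·2 + 1·4 = 1
s_3 = 1·1 + 1·2 = 3
s_4 = 1·3 + 1·1 = 4
s_5 = 1·4 + 1·3 = 2
s_6 = 1·2 + 1·4 = 1
s_7 = 1·1 + 1·2 = 3
s_8 = 1·3 + 1·1 = 4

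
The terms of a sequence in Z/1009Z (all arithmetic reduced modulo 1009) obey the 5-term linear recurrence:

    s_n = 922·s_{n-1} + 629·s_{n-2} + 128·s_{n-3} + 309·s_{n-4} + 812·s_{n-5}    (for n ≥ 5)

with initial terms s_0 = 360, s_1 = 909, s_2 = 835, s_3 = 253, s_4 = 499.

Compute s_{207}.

565

s_5 = 922·499 + 629·253 + 128·835 + 309·909 + 812·360 = 713
s_6 = 922·713 + 629·499 + 128·253 + 309·835 + 812·909 = 935
s_7 = 922·935 + 629·713 + 128·499 + 309·253 + 812·835 = 617
s_8 = 922·617 + 629·935 + 128·713 + 309·499 + 812·253 = 543
s_9 = 922·543 + 629·617 + 128·935 + 309·713 + 812·499 = 353
s_10 = 922·353 + 629·543 + 128·617 + 309·935 + 812·713 = 469
Continuing the recurrence:
  s_11 = 910;  s_12 = 517;  s_13 = 293;  s_14 = 179;  s_15 = 926;  s_16 = 575
  s_17 = 178;  s_18 = 185;  s_19 = 594;  s_20 = 995;  s_21 = 218;  s_22 = 738
  s_23 = 281;  s_24 = 228;  s_25 = 635;  s_26 = 477;  s_27 = 618;  s_28 = 591
  s_29 = 764;  s_30 = 46;  s_31 = 408;  s_32 = 753;  s_33 = 841;  s_34 = 583
  s_35 = 497;  s_36 = 215;  s_37 = 785;  s_38 = 739;  s_39 = 295;  s_40 = 645
  s_41 = 462;  s_42 = 729;  s_43 = 30;  s_44 = 407;  s_45 = 647;  s_46 = 795
  s_47 = 274;  s_48 = 838;  s_49 = 82;  s_50 = 233;  s_51 = 28;  s_52 = 377
  s_53 = 5;  s_54 = 488;  s_55 = 957;  s_56 = 322;  s_57 = 657;  s_58 = 965
  s_59 = 6;  s_60 = 164;  s_61 = 355;  s_62 = 644;  s_63 = 8;  s_64 = 868
  s_65 = 543;  s_66 = 209;  s_67 = 309;  s_68 = 794;  s_69 = 503;  s_70 = 795
  s_71 = 571;  s_72 = 1007;  s_73 = 1007;  s_74 = 624;  s_75 = 346;  s_76 = 819
  s_77 = 13;  s_78 = 822;  s_79 = 256;  s_80 = 264;  s_81 = 181;  s_82 = 644
  s_83 = 711;  s_84 = 994;  s_85 = 107;  s_86 = 506;  s_87 = 175;  s_88 = 513
  s_89 = 754;  s_90 = 55;  s_91 = 173;  s_92 = 965;  s_93 = 369;  s_94 = 334
  s_95 = 900;  s_96 = 171;  s_97 = 274;  s_98 = 391;  s_99 = 198;  s_100 = 82
  s_101 = 491;  s_102 = 146;  s_103 = 196;  s_104 = 864;  s_105 = 569;  s_106 = 261
  s_107 = 331;  s_108 = 680;  s_109 = 386;  s_110 = 453;  s_111 = 243;  s_112 = 31
  s_113 = 729;  s_114 = 665;  s_115 = 17;  s_116 = 623;  s_117 = 444;  s_118 = 570
  s_119 = 40;  s_120 = 685;  s_121 = 522;  s_122 = 967;  s_123 = 898;  s_124 = 581
  s_125 = 502;  s_126 = 45;  s_127 = 982;  s_128 = 669;  s_129 = 496;  s_130 = 630
  s_131 = 700;  s_132 = 453;  s_133 = 518;  s_134 = 631;  s_135 = 346;  s_136 = 299
  s_137 = 150;  s_138 = 461;  s_139 = 456;  s_140 = 107;  s_141 = 81;  s_142 = 462
  s_143 = 881;  s_144 = 56;  s_145 = 909;  s_146 = 973;  s_147 = 472;  s_148 = 318
  s_149 = 702;  s_150 = 86;  s_151 = 122;  s_152 = 381;  s_153 = 8;  s_154 = 580
  s_155 = 889;  s_156 = 794;  s_157 = 375;  s_158 = 478;  s_159 = 294;  s_160 = 796
  s_161 = 100;  s_162 = 61;  s_163 = 775;  s_164 = 260;  s_165 = 664;  s_166 = 303
  s_167 = 219;  s_168 = 553;  s_169 = 869;  s_170 = 745;  s_171 = 555;  s_172 = 409
  s_173 = 385;  s_174 = 668;  s_175 = 809;  s_176 = 407;  s_177 = 20;  s_178 = 26
  s_179 = 188;  s_180 = 227;  s_181 = 589;  s_182 = 636;  s_183 = 638;  s_184 = 1005
  s_185 = 814;  s_186 = 29;  s_187 = 646;  s_188 = 858;  s_189 = 476;  s_190 = 736
  s_191 = 291;  s_192 = 745;  s_193 = 798;  s_194 = 1003;  s_195 = 918;  s_196 = 681
  s_197 = 725;  s_198 = 838;  s_199 = 399;  s_200 = 291;  s_201 = 15;  s_202 = 818
  s_203 = 316;  s_204 = 811;  s_205 = 617
s_206 = 922·617 + 629·811 + 128·316 + 309·818 + 812·15 = 35
s_207 = 922·35 + 629·617 + 128·811 + 309·316 + 812·818 = 565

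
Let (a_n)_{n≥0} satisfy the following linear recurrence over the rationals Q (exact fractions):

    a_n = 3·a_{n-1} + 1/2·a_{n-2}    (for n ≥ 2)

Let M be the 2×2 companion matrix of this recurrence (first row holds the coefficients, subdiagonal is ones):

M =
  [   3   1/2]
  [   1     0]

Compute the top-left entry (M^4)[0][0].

(M^4)[0][0] is the top entry after applying M 4 times to the unit state (1, 0). Equivalently it is h_{5} for the auxiliary sequence (h_n) obeying the same recurrence with h_1 = 1 and h_i = 0 for 0 ≤ i < 1:
h_2 = 3·1 + 1/2·0 = 3
h_3 = 3·3 + 1/2·1 = 19/2
h_4 = 3·19/2 + 1/2·3 = 30
h_5 = 3·30 + 1/2·19/2 = 379/4

379/4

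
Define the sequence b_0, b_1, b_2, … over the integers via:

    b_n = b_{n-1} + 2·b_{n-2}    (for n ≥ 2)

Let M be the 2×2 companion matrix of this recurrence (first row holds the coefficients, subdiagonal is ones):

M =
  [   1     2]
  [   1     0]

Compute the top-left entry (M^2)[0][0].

3

(M^2)[0][0] is the top entry after applying M 2 times to the unit state (1, 0). Equivalently it is h_{3} for the auxiliary sequence (h_n) obeying the same recurrence with h_1 = 1 and h_i = 0 for 0 ≤ i < 1:
h_2 = 1·1 + 2·0 = 1
h_3 = 1·1 + 2·1 = 3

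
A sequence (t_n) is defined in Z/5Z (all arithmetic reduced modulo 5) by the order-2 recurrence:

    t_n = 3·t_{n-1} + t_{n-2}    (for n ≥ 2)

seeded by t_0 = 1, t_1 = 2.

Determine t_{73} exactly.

2

t_2 = 3·2 + 1·1 = 2
t_3 = 3·2 + 1·2 = 3
t_4 = 3·3 + 1·2 = 1
t_5 = 3·1 + 1·3 = 1
t_6 = 3·1 + 1·1 = 4
t_7 = 3·4 + 1·1 = 3
t_8 = 3·3 + 1·4 = 3
t_9 = 3·3 + 1·3 = 2
t_10 = 3·2 + 1·3 = 4
t_11 = 3·4 + 1·2 = 4
t_12 = 3·4 + 1·4 = 1
t_13 = 3·1 + 1·4 = 2
(t_12, t_13) = (1, 2) = (t_0, t_1), so the sequence has period 12.
73 ≡ 1 (mod 12), hence t_73 = t_1 = 2.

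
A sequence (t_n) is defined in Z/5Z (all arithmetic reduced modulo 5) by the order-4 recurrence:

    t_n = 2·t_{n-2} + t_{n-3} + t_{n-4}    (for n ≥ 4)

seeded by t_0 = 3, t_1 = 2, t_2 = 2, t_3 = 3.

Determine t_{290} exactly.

2

t_4 = 0·3 + 2·2 + 1·2 + 1·3 = 4
t_5 = 0·4 + 2·3 + 1·2 + 1·2 = 0
t_6 = 0·0 + 2·4 + 1·3 + 1·2 = 3
t_7 = 0·3 + 2·0 + 1·4 + 1·3 = 2
t_8 = 0·2 + 2·3 + 1·0 + 1·4 = 0
t_9 = 0·0 + 2·2 + 1·3 + 1·0 = 2
t_10 = 0·2 + 2·0 + 1·2 + 1·3 = 0
t_11 = 0·0 + 2·2 + 1·0 + 1·2 = 1
t_12 = 0·1 + 2·0 + 1·2 + 1·0 = 2
t_13 = 0·2 + 2·1 + 1·0 + 1·2 = 4
t_14 = 0·4 + 2·2 + 1·1 + 1·0 = 0
t_15 = 0·0 + 2·4 + 1·2 + 1·1 = 1
t_16 = 0·1 + 2·0 + 1·4 + 1·2 = 1
t_17 = 0·1 + 2·1 + 1·0 + 1·4 = 1
t_18 = 0·1 + 2·1 + 1·1 + 1·0 = 3
t_19 = 0·3 + 2·1 + 1·1 + 1·1 = 4
t_20 = 0·4 + 2·3 + 1·1 + 1·1 = 3
t_21 = 0·3 + 2·4 + 1·3 + 1·1 = 2
t_22 = 0·2 + 2·3 + 1·4 + 1·3 = 3
t_23 = 0·3 + 2·2 + 1·3 + 1·4 = 1
t_24 = 0·1 + 2·3 + 1·2 + 1·3 = 1
t_25 = 0·1 + 2·1 + 1·3 + 1·2 = 2
t_26 = 0·2 + 2·1 + 1·1 + 1·3 = 1
t_27 = 0·1 + 2·2 + 1·1 + 1·1 = 1
t_28 = 0·1 + 2·1 + 1·2 + 1·1 = 0
t_29 = 0·0 + 2·1 + 1·1 + 1·2 = 0
t_30 = 0·0 + 2·0 + 1·1 + 1·1 = 2
t_31 = 0·2 + 2·0 + 1·0 + 1·1 = 1
t_32 = 0·1 + 2·2 + 1·0 + 1·0 = 4
t_33 = 0·4 + 2·1 + 1·2 + 1·0 = 4
t_34 = 0·4 + 2·4 + 1·1 + 1·2 = 1
t_35 = 0·1 + 2·4 + 1·4 + 1·1 = 3
t_36 = 0·3 + 2·1 + 1·4 + 1·4 = 0
t_37 = 0·0 + 2·3 + 1·1 + 1·4 = 1
t_38 = 0·1 + 2·0 + 1·3 + 1·1 = 4
t_39 = 0·4 + 2·1 + 1·0 + 1·3 = 0
t_40 = 0·0 + 2·4 + 1·1 + 1·0 = 4
t_41 = 0·4 + 2·0 + 1·4 + 1·1 = 0
t_42 = 0·0 + 2·4 + 1·0 + 1·4 = 2
t_43 = 0·2 + 2·0 + 1·4 + 1·0 = 4
t_44 = 0·4 + 2·2 + 1·0 + 1·4 = 3
t_45 = 0·3 + 2·4 + 1·2 + 1·0 = 0
t_46 = 0·0 + 2·3 + 1·4 + 1·2 = 2
t_47 = 0·2 + 2·0 + 1·3 + 1·4 = 2
t_48 = 0·2 + 2·2 + 1·0 + 1·3 = 2
t_49 = 0·2 + 2·2 + 1·2 + 1·0 = 1
t_50 = 0·1 + 2·2 + 1·2 + 1·2 = 3
t_51 = 0·3 + 2·1 + 1·2 + 1·2 = 1
t_52 = 0·1 + 2·3 + 1·1 + 1·2 = 4
t_53 = 0·4 + 2·1 + 1·3 + 1·1 = 1
t_54 = 0·1 + 2·4 + 1·1 + 1·3 = 2
t_55 = 0·2 + 2·1 + 1·4 + 1·1 = 2
t_56 = 0·2 + 2·2 + 1·1 + 1·4 = 4
t_57 = 0·4 + 2·2 + 1·2 + 1·1 = 2
t_58 = 0·2 + 2·4 + 1·2 + 1·2 = 2
t_59 = 0·2 + 2·2 + 1·4 + 1·2 = 0
t_60 = 0·0 + 2·2 + 1·2 + 1·4 = 0
t_61 = 0·0 + 2·0 + 1·2 + 1·2 = 4
t_62 = 0·4 + 2·0 + 1·0 + 1·2 = 2
t_63 = 0·2 + 2·4 + 1·0 + 1·0 = 3
t_64 = 0·3 + 2·2 + 1·4 + 1·0 = 3
t_65 = 0·3 + 2·3 + 1·2 + 1·4 = 2
t_66 = 0·2 + 2·3 + 1·3 + 1·2 = 1
t_67 = 0·1 + 2·2 + 1·3 + 1·3 = 0
t_68 = 0·0 + 2·1 + 1·2 + 1·3 = 2
t_69 = 0·2 + 2·0 + 1·1 + 1·2 = 3
t_70 = 0·3 + 2·2 + 1·0 + 1·1 = 0
t_71 = 0·0 + 2·3 + 1·2 + 1·0 = 3
t_72 = 0·3 + 2·0 + 1·3 + 1·2 = 0
t_73 = 0·0 + 2·3 + 1·0 + 1·3 = 4
t_74 = 0·4 + 2·0 + 1·3 + 1·0 = 3
t_75 = 0·3 + 2·4 + 1·0 + 1·3 = 1
t_76 = 0·1 + 2·3 + 1·4 + 1·0 = 0
t_77 = 0·0 + 2·1 + 1·3 + 1·4 = 4
t_78 = 0·4 + 2·0 + 1·1 + 1·3 = 4
t_79 = 0·4 + 2·4 + 1·0 + 1·1 = 4
t_80 = 0·4 + 2·4 + 1·4 + 1·0 = 2
t_81 = 0·2 + 2·4 + 1·4 + 1·4 = 1
t_82 = 0·1 + 2·2 + 1·4 + 1·4 = 2
t_83 = 0·2 + 2·1 + 1·2 + 1·4 = 3
t_84 = 0·3 + 2·2 + 1·1 + 1·2 = 2
t_85 = 0·2 + 2·3 + 1·2 + 1·1 = 4
t_86 = 0·4 + 2·2 + 1·3 + 1·2 = 4
t_87 = 0·4 + 2·4 + 1·2 + 1·3 = 3
t_88 = 0·3 + 2·4 + 1·4 + 1·2 = 4
t_89 = 0·4 + 2·3 + 1·4 + 1·4 = 4
t_90 = 0·4 + 2·4 + 1·3 + 1·4 = 0
t_91 = 0·0 + 2·4 + 1·4 + 1·3 = 0
t_92 = 0·0 + 2·0 + 1·4 + 1·4 = 3
t_93 = 0·3 + 2·0 + 1·0 + 1·4 = 4
t_94 = 0·4 + 2·3 + 1·0 + 1·0 = 1
t_95 = 0·1 + 2·4 + 1·3 + 1·0 = 1
t_96 = 0·1 + 2·1 + 1·4 + 1·3 = 4
t_97 = 0·4 + 2·1 + 1·1 + 1·4 = 2
t_98 = 0·2 + 2·4 + 1·1 + 1·1 = 0
t_99 = 0·0 + 2·2 + 1·4 + 1·1 = 4
t_100 = 0·4 + 2·0 + 1·2 + 1·4 = 1
t_101 = 0·1 + 2·4 + 1·0 + 1·2 = 0
t_102 = 0·0 + 2·1 + 1·4 + 1·0 = 1
t_103 = 0·1 + 2·0 + 1·1 + 1·4 = 0
t_104 = 0·0 + 2·1 + 1·0 + 1·1 = 3
t_105 = 0·3 + 2·0 + 1·1 + 1·0 = 1
t_106 = 0·1 + 2·3 + 1·0 + 1·1 = 2
t_107 = 0·2 + 2·1 + 1·3 + 1·0 = 0
t_108 = 0·0 + 2·2 + 1·1 + 1·3 = 3
t_109 = 0·3 + 2·0 + 1·2 + 1·1 = 3
t_110 = 0·3 + 2·3 + 1·0 + 1·2 = 3
t_111 = 0·3 + 2·3 + 1·3 + 1·0 = 4
t_112 = 0·4 + 2·3 + 1·3 + 1·3 = 2
t_113 = 0·2 + 2·4 + 1·3 + 1·3 = 4
t_114 = 0·4 + 2·2 + 1·4 + 1·3 = 1
t_115 = 0·1 + 2·4 + 1·2 + 1·4 = 4
t_116 = 0·4 + 2·1 + 1·4 + 1·2 = 3
t_117 = 0·3 + 2·4 + 1·1 + 1·4 = 3
t_118 = 0·3 + 2·3 + 1·4 + 1·1 = 1
t_119 = 0·1 + 2·3 + 1·3 + 1·4 = 3
t_120 = 0·3 + 2·1 + 1·3 + 1·3 = 3
t_121 = 0·3 + 2·3 + 1·1 + 1·3 = 0
t_122 = 0·0 + 2·3 + 1·3 + 1·1 = 0
t_123 = 0·0 + 2·0 + 1·3 + 1·3 = 1
t_124 = 0·1 + 2·0 + 1·0 + 1·3 = 3
t_125 = 0·3 + 2·1 + 1·0 + 1·0 = 2
t_126 = 0·2 + 2·3 + 1·1 + 1·0 = 2
t_127 = 0·2 + 2·2 + 1·3 + 1·1 = 3
(t_124, t_125, t_126, t_127) = (3, 2, 2, 3) = (t_0, t_1, t_2, t_3), so the sequence has period 124.
290 ≡ 42 (mod 124), hence t_290 = t_42 = 2.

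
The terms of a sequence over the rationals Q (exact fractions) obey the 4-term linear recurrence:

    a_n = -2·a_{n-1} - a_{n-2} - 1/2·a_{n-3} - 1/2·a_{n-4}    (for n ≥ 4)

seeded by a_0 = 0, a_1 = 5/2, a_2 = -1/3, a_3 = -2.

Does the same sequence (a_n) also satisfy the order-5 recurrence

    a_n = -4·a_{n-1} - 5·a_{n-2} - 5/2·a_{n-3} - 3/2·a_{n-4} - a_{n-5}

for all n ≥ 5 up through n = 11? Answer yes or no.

Terms a_0..a_11: 0, 5/2, -1/3, -2, 37/12, -21/4, 103/12, -299/24, 209/12, -577/24, 1565/48, -2095/48
n=5: candidate gives -21/4, actual a_5 = -21/4 ✓
n=6: candidate gives 103/12, actual a_6 = 103/12 ✓
n=7: candidate gives -299/24, actual a_7 = -299/24 ✓
n=8: candidate gives 209/12, actual a_8 = 209/12 ✓
n=9: candidate gives -577/24, actual a_9 = -577/24 ✓
n=10: candidate gives 1565/48, actual a_10 = 1565/48 ✓
n=11: candidate gives -2095/48, actual a_11 = -2095/48 ✓

yes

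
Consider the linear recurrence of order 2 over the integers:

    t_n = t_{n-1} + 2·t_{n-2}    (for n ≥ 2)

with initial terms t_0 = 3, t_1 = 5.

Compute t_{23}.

22369621

t_2 = 1·5 + 2·3 = 11
t_3 = 1·11 + 2·5 = 21
t_4 = 1·21 + 2·11 = 43
t_5 = 1·43 + 2·21 = 85
t_6 = 1·85 + 2·43 = 171
t_7 = 1·171 + 2·85 = 341
t_8 = 1·341 + 2·171 = 683
t_9 = 1·683 + 2·341 = 1365
t_10 = 1·1365 + 2·683 = 2731
t_11 = 1·2731 + 2·1365 = 5461
t_12 = 1·5461 + 2·2731 = 10923
t_13 = 1·10923 + 2·5461 = 21845
t_14 = 1·21845 + 2·10923 = 43691
t_15 = 1·43691 + 2·21845 = 87381
t_16 = 1·87381 + 2·43691 = 174763
t_17 = 1·174763 + 2·87381 = 349525
t_18 = 1·349525 + 2·174763 = 699051
t_19 = 1·699051 + 2·349525 = 1398101
t_20 = 1·1398101 + 2·699051 = 2796203
t_21 = 1·2796203 + 2·1398101 = 5592405
t_22 = 1·5592405 + 2·2796203 = 11184811
t_23 = 1·11184811 + 2·5592405 = 22369621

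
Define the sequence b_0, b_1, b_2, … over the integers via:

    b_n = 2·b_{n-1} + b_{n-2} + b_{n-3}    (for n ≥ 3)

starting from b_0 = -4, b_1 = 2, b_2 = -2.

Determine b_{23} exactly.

-652051742

b_3 = 2·-2 + 1·2 + 1·-4 = -6
b_4 = 2·-6 + 1·-2 + 1·2 = -12
b_5 = 2·-12 + 1·-6 + 1·-2 = -32
b_6 = 2·-32 + 1·-12 + 1·-6 = -82
b_7 = 2·-82 + 1·-32 + 1·-12 = -208
b_8 = 2·-208 + 1·-82 + 1·-32 = -530
b_9 = 2·-530 + 1·-208 + 1·-82 = -1350
b_10 = 2·-1350 + 1·-530 + 1·-208 = -3438
b_11 = 2·-3438 + 1·-1350 + 1·-530 = -8756
b_12 = 2·-8756 + 1·-3438 + 1·-1350 = -22300
b_13 = 2·-22300 + 1·-8756 + 1·-3438 = -56794
b_14 = 2·-56794 + 1·-22300 + 1·-8756 = -144644
b_15 = 2·-144644 + 1·-56794 + 1·-22300 = -368382
b_16 = 2·-368382 + 1·-144644 + 1·-56794 = -938202
b_17 = 2·-938202 + 1·-368382 + 1·-144644 = -2389430
b_18 = 2·-2389430 + 1·-938202 + 1·-368382 = -6085444
b_19 = 2·-6085444 + 1·-2389430 + 1·-938202 = -15498520
b_20 = 2·-15498520 + 1·-6085444 + 1·-2389430 = -39471914
b_21 = 2·-39471914 + 1·-15498520 + 1·-6085444 = -100527792
b_22 = 2·-100527792 + 1·-39471914 + 1·-15498520 = -256026018
b_23 = 2·-256026018 + 1·-100527792 + 1·-39471914 = -652051742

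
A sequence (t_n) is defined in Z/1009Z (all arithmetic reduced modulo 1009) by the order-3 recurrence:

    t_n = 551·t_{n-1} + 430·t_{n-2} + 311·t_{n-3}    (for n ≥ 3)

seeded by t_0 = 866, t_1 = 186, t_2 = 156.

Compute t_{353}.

t_3 = 551·156 + 430·186 + 311·866 = 383
t_4 = 551·383 + 430·156 + 311·186 = 971
t_5 = 551·971 + 430·383 + 311·156 = 558
t_6 = 551·558 + 430·971 + 311·383 = 577
t_7 = 551·577 + 430·558 + 311·971 = 180
t_8 = 551·180 + 430·577 + 311·558 = 184
Continuing the recurrence:
  t_9 = 36;  t_10 = 559;  t_11 = 320;  t_12 = 70;  t_13 = 905;  t_14 = 677
  t_15 = 963;  t_16 = 341;  t_17 = 283;  t_18 = 692;  t_19 = 606;  t_20 = 62
  t_21 = 409;  t_22 = 561;  t_23 = 772;  t_24 = 727;  t_25 = 926;  t_26 = 451
  t_27 = 1002;  t_28 = 802;  t_29 = 996;  t_30 = 532;  t_31 = 176;  t_32 = 831
  t_33 = 785;  t_34 = 68;  t_35 = 816;  t_36 = 547;  t_37 = 422;  t_38 = 73
  t_39 = 308;  t_40 = 379;  t_41 = 732;  t_42 = 186;  t_43 = 345;  t_44 = 290
  t_45 = 728;  t_46 = 480;  t_47 = 761;  t_48 = 523;  t_49 = 870;  t_50 = 543
  t_51 = 494;  t_52 = 333;  t_53 = 745;  t_54 = 10;  t_55 = 598;  t_56 = 453
  t_57 = 308;  t_58 = 571;  t_59 = 706;  t_60 = 817;  t_61 = 21;  t_62 = 254
  t_63 = 480;  t_64 = 847;  t_65 = 386;  t_66 = 705;  t_67 = 562;  t_68 = 324
  t_69 = 742;  t_70 = 500;  t_71 = 123;  t_72 = 963;  t_73 = 415;  t_74 = 942
  t_75 = 93;  t_76 = 148;  t_77 = 810;  t_78 = 67;  t_79 = 402;  t_80 = 749
  t_81 = 996;  t_82 = 5;  t_83 = 52;  t_84 = 525;  t_85 = 400;  t_86 = 200
  t_87 = 506;  t_88 = 850;  t_89 = 461;  t_90 = 956;  t_91 = 516;  t_92 = 288
  t_93 = 845;  t_94 = 224;  t_95 = 203;  t_96 = 774;  t_97 = 226;  t_98 = 844
  t_99 = 783;  t_100 = 935;  t_101 = 423;  t_102 = 806;  t_103 = 609;  t_104 = 438
  t_105 = 151;  t_106 = 836;  t_107 = 889;  t_108 = 288;  t_109 = 817;  t_110 = 908
  t_111 = 798;  t_112 = 559;  t_113 = 212;  t_114 = 969;  t_115 = 809;  t_116 = 81
  t_117 = 677;  t_118 = 579;  t_119 = 669;  t_120 = 756;  t_121 = 411;  t_122 = 832
  t_123 = 520;  t_124 = 216;  t_125 = 4;  t_126 = 518;  t_127 = 155;  t_128 = 635
  t_129 = 485;  t_130 = 243;  t_131 = 113;  t_132 = 762;  t_133 = 174;  t_134 = 591
  t_135 = 764;  t_136 = 710;  t_137 = 476;  t_138 = 1007;  t_139 = 608;  t_140 = 891
  t_141 = 54;  t_142 = 608;  t_143 = 668;  t_144 = 542;  t_145 = 58;  t_146 = 554
  t_147 = 310;  t_148 = 261;  t_149 = 400;  t_150 = 215;  t_151 = 324;  t_152 = 855
  t_153 = 251;  t_154 = 306;  t_155 = 608;  t_156 = 798;  t_157 = 203;  t_158 = 339
  t_159 = 604;  t_160 = 883;  t_161 = 86;  t_162 = 439;  t_163 = 550;  t_164 = 949
  t_165 = 945;  t_166 = 5;  t_167 = 971;  t_168 = 659;  t_169 = 219;  t_170 = 729
  t_171 = 552;  t_172 = 620;  t_173 = 517;  t_174 = 695;  t_175 = 965;  t_176 = 514
  t_177 = 155;  t_178 = 131;  t_179 = 21;  t_180 = 71;  t_181 = 100;  t_182 = 342
  t_183 = 264;  t_184 = 744;  t_185 = 210;  t_186 = 117;  t_187 = 713;  t_188 = 956
  t_189 = 984;  t_190 = 531;  t_191 = 990;  t_192 = 214;  t_193 = 437;  t_194 = 991
  t_195 = 368;  t_196 = 992;  t_197 = 1006;  t_198 = 549;  t_199 = 285;  t_200 = 680
  t_201 = 11;  t_202 = 649;  t_203 = 697;  t_204 = 598;  t_205 = 640;  t_206 = 176
  t_207 = 177;  t_208 = 935;  t_209 = 271;  t_210 = 9;  t_211 = 602;  t_212 = 109
  t_213 = 856;  t_214 = 457;  t_215 = 963;  t_216 = 483;  t_217 = 15;  t_218 = 858
  t_219 = 814;  t_220 = 793;  t_221 = 405;  t_222 = 9;  t_223 = 943;  t_224 = 631
  t_225 = 229;  t_226 = 626;  t_227 = 940;  t_228 = 689;  t_229 = 804;  t_230 = 416
  t_231 = 177;  t_232 = 762;  t_233 = 777;  t_234 = 607;  t_235 = 476;  t_236 = 111
  t_237 = 568;  t_238 = 198;  t_239 = 403;  t_240 = 530;  t_241 = 200;  t_242 = 302
  t_243 = 515;  t_244 = 586;  t_245 = 570;  t_246 = 744;  t_247 = 829;  t_248 = 464
  t_249 = 1003;  t_250 = 992;  t_251 = 178;  t_252 = 110;  t_253 = 693;  t_254 = 181
  t_255 = 79;  t_256 = 885;  t_257 = 748;  t_258 = 986;  t_259 = 1000;  t_260 = 844
  t_261 = 980;  t_262 = 73;  t_263 = 654;  t_264 = 314;  t_265 = 689;  t_266 = 654
  t_267 = 555;  t_268 = 158;  t_269 = 386;  t_270 = 190;  t_271 = 964;  t_272 = 376
  t_273 = 720;  t_274 = 554;  t_275 = 265;  t_276 = 737;  t_277 = 157;  t_278 = 503
  t_279 = 758;  t_280 = 691;  t_281 = 419;  t_282 = 933;  t_283 = 45;  t_284 = 335
  t_285 = 697;  t_286 = 259;  t_287 = 735;  t_288 = 588;  t_289 = 161;  t_290 = 51
  t_291 = 706;  t_292 = 903;  t_293 = 713;  t_294 = 800;  t_295 = 52;  t_296 = 94
  t_297 = 74;  t_298 = 502;  t_299 = 650;  t_300 = 705;  t_301 = 733;  t_302 = 74
  t_303 = 89;  t_304 = 68;  t_305 = 879;  t_306 = 424;  t_307 = 99;  t_308 = 693
  t_309 = 318;  t_310 = 506;  t_311 = 444;  t_312 = 118;  t_313 = 623;  t_314 = 354
  t_315 = 187;  t_316 = 5;  t_317 = 540;  t_318 = 661;  t_319 = 638;  t_320 = 544
  t_321 = 707;  t_322 = 569;  t_323 = 702;  t_324 = 762;  t_325 = 671;  t_326 = 540
  t_327 = 717;  t_328 = 496;  t_329 = 868;  t_330 = 381;  t_331 = 857;  t_332 = 912
  t_333 = 693;  t_334 = 251;  t_335 = 506;  t_336 = 895;  t_337 = 757;  t_338 = 773
  t_339 = 598;  t_340 = 314;  t_341 = 581;  t_342 = 414;  t_343 = 468;  t_344 = 80
  t_345 = 744;  t_346 = 636;  t_347 = 35;  t_348 = 478;  t_349 = 985;  t_350 = 392
  t_351 = 171
t_352 = 551·171 + 430·392 + 311·985 = 40
t_353 = 551·40 + 430·171 + 311·392 = 547

547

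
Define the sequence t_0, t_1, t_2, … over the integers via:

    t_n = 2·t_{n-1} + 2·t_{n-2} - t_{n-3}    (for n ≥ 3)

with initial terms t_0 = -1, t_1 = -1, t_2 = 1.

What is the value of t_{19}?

8253295

t_3 = 2·1 + 2·-1 + -1·-1 = 1
t_4 = 2·1 + 2·1 + -1·-1 = 5
t_5 = 2·5 + 2·1 + -1·1 = 11
t_6 = 2·11 + 2·5 + -1·1 = 31
t_7 = 2·31 + 2·11 + -1·5 = 79
t_8 = 2·79 + 2·31 + -1·11 = 209
t_9 = 2·209 + 2·79 + -1·31 = 545
t_10 = 2·545 + 2·209 + -1·79 = 1429
t_11 = 2·1429 + 2·545 + -1·209 = 3739
t_12 = 2·3739 + 2·1429 + -1·545 = 9791
t_13 = 2·9791 + 2·3739 + -1·1429 = 25631
t_14 = 2·25631 + 2·9791 + -1·3739 = 67105
t_15 = 2·67105 + 2·25631 + -1·9791 = 175681
t_16 = 2·175681 + 2·67105 + -1·25631 = 459941
t_17 = 2·459941 + 2·175681 + -1·67105 = 1204139
t_18 = 2·1204139 + 2·459941 + -1·175681 = 3152479
t_19 = 2·3152479 + 2·1204139 + -1·459941 = 8253295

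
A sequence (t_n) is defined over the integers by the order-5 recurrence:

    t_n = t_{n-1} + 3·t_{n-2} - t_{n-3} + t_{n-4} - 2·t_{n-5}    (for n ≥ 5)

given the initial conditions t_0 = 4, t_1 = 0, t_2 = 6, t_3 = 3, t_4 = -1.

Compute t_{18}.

t_5 = 1·-1 + 3·3 + -1·6 + 1·0 + -2·4 = -6
t_6 = 1·-6 + 3·-1 + -1·3 + 1·6 + -2·0 = -6
t_7 = 1·-6 + 3·-6 + -1·-1 + 1·3 + -2·6 = -32
t_8 = 1·-32 + 3·-6 + -1·-6 + 1·-1 + -2·3 = -51
t_9 = 1·-51 + 3·-32 + -1·-6 + 1·-6 + -2·-1 = -145
t_10 = 1·-145 + 3·-51 + -1·-32 + 1·-6 + -2·-6 = -260
t_11 = 1·-260 + 3·-145 + -1·-51 + 1·-32 + -2·-6 = -664
t_12 = 1·-664 + 3·-260 + -1·-145 + 1·-51 + -2·-32 = -1286
t_13 = 1·-1286 + 3·-664 + -1·-260 + 1·-145 + -2·-51 = -3061
t_14 = 1·-3061 + 3·-1286 + -1·-664 + 1·-260 + -2·-145 = -6225
t_15 = 1·-6225 + 3·-3061 + -1·-1286 + 1·-664 + -2·-260 = -14266
t_16 = 1·-14266 + 3·-6225 + -1·-3061 + 1·-1286 + -2·-664 = -29838
t_17 = 1·-29838 + 3·-14266 + -1·-6225 + 1·-3061 + -2·-1286 = -66900
t_18 = 1·-66900 + 3·-29838 + -1·-14266 + 1·-6225 + -2·-3061 = -142251

-142251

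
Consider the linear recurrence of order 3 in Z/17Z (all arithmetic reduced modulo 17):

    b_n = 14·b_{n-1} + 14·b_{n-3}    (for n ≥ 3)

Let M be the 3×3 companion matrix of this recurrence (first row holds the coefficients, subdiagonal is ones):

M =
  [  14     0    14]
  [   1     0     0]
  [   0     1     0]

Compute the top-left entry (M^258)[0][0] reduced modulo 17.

(M^258)[0][0] is the top entry after applying M 258 times to the unit state (1, 0, 0). Equivalently it is h_{260} for the auxiliary sequence (h_n) obeying the same recurrence with h_2 = 1 and h_i = 0 for 0 ≤ i < 2:
h_3 = 14·1 + 0·0 + 14·0 = 14
h_4 = 14·14 + 0·1 + 14·0 = 9
h_5 = 14·9 + 0·14 + 14·1 = 4
h_6 = 14·4 + 0·9 + 14·14 = 14
h_7 = 14·14 + 0·4 + 14·9 = 16
h_8 = 14·16 + 0·14 + 14·4 = 8
Continuing the recurrence:
  h_9 = 2;  h_10 = 14;  h_11 = 2;  h_12 = 5;  h_13 = 11;  h_14 = 12
  h_15 = 0;  h_16 = 1;  h_17 = 12;  h_18 = 15;  h_19 = 3;  h_20 = 6
  h_21 = 5;  h_22 = 10;  h_23 = 3;  h_24 = 10;  h_25 = 8;  h_26 = 1
  h_27 = 1;  h_28 = 7;  h_29 = 10;  h_30 = 1;  h_31 = 10;  h_32 = 8
  h_33 = 7;  h_34 = 0;  h_35 = 10;  h_36 = 0;  h_37 = 0;  h_38 = 4
  h_39 = 5;  h_40 = 2;  h_41 = 16;  h_42 = 5;  h_43 = 13;  h_44 = 15
  h_45 = 8;  h_46 = 5;  h_47 = 8;  h_48 = 3;  h_49 = 10;  h_50 = 14
  h_51 = 0;  h_52 = 4;  h_53 = 14;  h_54 = 9;  h_55 = 12;  h_56 = 7
  h_57 = 3;  h_58 = 6;  h_59 = 12;  h_60 = 6;  h_61 = 15;  h_62 = 4
  h_63 = 4;  h_64 = 11;  h_65 = 6;  h_66 = 4;  h_67 = 6;  h_68 = 15
  h_69 = 11;  h_70 = 0;  h_71 = 6;  h_72 = 0;  h_73 = 0;  h_74 = 16
  h_75 = 3;  h_76 = 8;  h_77 = 13;  h_78 = 3;  h_79 = 1;  h_80 = 9
  h_81 = 15;  h_82 = 3;  h_83 = 15;  h_84 = 12;  h_85 = 6;  h_86 = 5
  h_87 = 0;  h_88 = 16;  h_89 = 5;  h_90 = 2;  h_91 = 14;  h_92 = 11
  h_93 = 12;  h_94 = 7;  h_95 = 14;  h_96 = 7;  h_97 = 9;  h_98 = 16
  h_99 = 16;  h_100 = 10;  h_101 = 7;  h_102 = 16;  h_103 = 7;  h_104 = 9
  h_105 = 10;  h_106 = 0;  h_107 = 7;  h_108 = 0;  h_109 = 0;  h_110 = 13
  h_111 = 12;  h_112 = 15;  h_113 = 1;  h_114 = 12;  h_115 = 4;  h_116 = 2
  h_117 = 9;  h_118 = 12;  h_119 = 9;  h_120 = 14;  h_121 = 7;  h_122 = 3
  h_123 = 0;  h_124 = 13;  h_125 = 3;  h_126 = 8;  h_127 = 5;  h_128 = 10
  h_129 = 14;  h_130 = 11;  h_131 = 5;  h_132 = 11;  h_133 = 2;  h_134 = 13
  h_135 = 13;  h_136 = 6;  h_137 = 11;  h_138 = 13;  h_139 = 11;  h_140 = 2
  h_141 = 6;  h_142 = 0;  h_143 = 11;  h_144 = 0;  h_145 = 0;  h_146 = 1
  h_147 = 14;  h_148 = 9;  h_149 = 4;  h_150 = 14;  h_151 = 16;  h_152 = 8
  h_153 = 2;  h_154 = 14;  h_155 = 2;  h_156 = 5;  h_157 = 11;  h_158 = 12
  h_159 = 0;  h_160 = 1;  h_161 = 12;  h_162 = 15;  h_163 = 3;  h_164 = 6
  h_165 = 5;  h_166 = 10;  h_167 = 3;  h_168 = 10;  h_169 = 8;  h_170 = 1
  h_171 = 1;  h_172 = 7;  h_173 = 10;  h_174 = 1;  h_175 = 10;  h_176 = 8
  h_177 = 7;  h_178 = 0;  h_179 = 10;  h_180 = 0;  h_181 = 0;  h_182 = 4
  h_183 = 5;  h_184 = 2;  h_185 = 16;  h_186 = 5;  h_187 = 13;  h_188 = 15
  h_189 = 8;  h_190 = 5;  h_191 = 8;  h_192 = 3;  h_193 = 10;  h_194 = 14
  h_195 = 0;  h_196 = 4;  h_197 = 14;  h_198 = 9;  h_199 = 12;  h_200 = 7
  h_201 = 3;  h_202 = 6;  h_203 = 12;  h_204 = 6;  h_205 = 15;  h_206 = 4
  h_207 = 4;  h_208 = 11;  h_209 = 6;  h_210 = 4;  h_211 = 6;  h_212 = 15
  h_213 = 11;  h_214 = 0;  h_215 = 6;  h_216 = 0;  h_217 = 0;  h_218 = 16
  h_219 = 3;  h_220 = 8;  h_221 = 13;  h_222 = 3;  h_223 = 1;  h_224 = 9
  h_225 = 15;  h_226 = 3;  h_227 = 15;  h_228 = 12;  h_229 = 6;  h_230 = 5
  h_231 = 0;  h_232 = 16;  h_233 = 5;  h_234 = 2;  h_235 = 14;  h_236 = 11
  h_237 = 12;  h_238 = 7;  h_239 = 14;  h_240 = 7;  h_241 = 9;  h_242 = 16
  h_243 = 16;  h_244 = 10;  h_245 = 7;  h_246 = 16;  h_247 = 7;  h_248 = 9
  h_249 = 10;  h_250 = 0;  h_251 = 7;  h_252 = 0;  h_253 = 0;  h_254 = 13
  h_255 = 12;  h_256 = 15;  h_257 = 1;  h_258 = 12
h_259 = 14·12 + 0·1 + 14·15 = 4
h_260 = 14·4 + 0·12 + 14·1 = 2

2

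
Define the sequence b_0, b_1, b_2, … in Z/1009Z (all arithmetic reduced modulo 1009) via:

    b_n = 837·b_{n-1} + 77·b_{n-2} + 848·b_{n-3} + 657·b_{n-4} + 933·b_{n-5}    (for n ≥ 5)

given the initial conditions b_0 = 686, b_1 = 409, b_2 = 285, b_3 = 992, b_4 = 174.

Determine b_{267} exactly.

28

b_5 = 837·174 + 77·992 + 848·285 + 657·409 + 933·686 = 213
b_6 = 837·213 + 77·174 + 848·992 + 657·285 + 933·409 = 454
b_7 = 837·454 + 77·213 + 848·174 + 657·992 + 933·285 = 568
b_8 = 837·568 + 77·454 + 848·213 + 657·174 + 933·992 = 417
b_9 = 837·417 + 77·568 + 848·454 + 657·213 + 933·174 = 410
b_10 = 837·410 + 77·417 + 848·568 + 657·454 + 933·213 = 881
Continuing the recurrence:
  b_11 = 223;  b_12 = 544;  b_13 = 269;  b_14 = 856;  b_15 = 658;  b_16 = 664
  b_17 = 625;  b_18 = 254;  b_19 = 425;  b_20 = 3;  b_21 = 344;  b_22 = 88
  b_23 = 378;  b_24 = 334;  b_25 = 641;  b_26 = 297;  b_27 = 501;  b_28 = 999
  b_29 = 777;  b_30 = 959;  b_31 = 267;  b_32 = 445;  b_33 = 187;  b_34 = 400
  b_35 = 705;  b_36 = 156;  b_37 = 633;  b_38 = 886;  b_39 = 309;  b_40 = 415
  b_41 = 893;  b_42 = 373;  b_43 = 819;  b_44 = 314;  b_45 = 672;  b_46 = 342
  b_47 = 69;  b_48 = 887;  b_49 = 410;  b_50 = 870;  b_51 = 624;  b_52 = 973
  b_53 = 93;  b_54 = 445;  b_55 = 772;  b_56 = 79;  b_57 = 715;  b_58 = 721
  b_59 = 216;  b_60 = 408;  b_61 = 507;  b_62 = 868;  b_63 = 972;  b_64 = 44
  b_65 = 576;  b_66 = 75;  b_67 = 685;  b_68 = 487;  b_69 = 33;  b_70 = 694
  b_71 = 897;  b_72 = 300;  b_73 = 385;  b_74 = 546;  b_75 = 238;  b_76 = 446
  b_77 = 106;  b_78 = 518;  b_79 = 472;  b_80 = 644;  b_81 = 13;  b_82 = 930
  b_83 = 21;  b_84 = 100;  b_85 = 120;  b_86 = 409;  b_87 = 106;  b_88 = 532
  b_89 = 751;  b_90 = 951;  b_91 = 529;  b_92 = 996;  b_93 = 782;  b_94 = 970
  b_95 = 223;  b_96 = 929;  b_97 = 49;  b_98 = 669;  b_99 = 610;  b_100 = 366
  b_101 = 347;  b_102 = 370;  b_103 = 820;  b_104 = 460;  b_105 = 506;  b_106 = 798
  b_107 = 251;  b_108 = 133;  b_109 = 988;  b_110 = 177;  b_111 = 335;  b_112 = 452
  b_113 = 585;  b_114 = 152;  b_115 = 413;  b_116 = 943;  b_117 = 389;  b_118 = 668
  b_119 = 825;  b_120 = 191;  b_121 = 76;  b_122 = 647;  b_123 = 915;  b_124 = 503
  b_125 = 953;  b_126 = 498;  b_127 = 639;  b_128 = 621;  b_129 = 92;  b_130 = 234
  b_131 = 616;  b_132 = 401;  b_133 = 448;  b_134 = 382;  b_135 = 567;  b_136 = 728
  b_137 = 730;  b_138 = 640;  b_139 = 879;  b_140 = 849;  b_141 = 737;  b_142 = 650
  b_143 = 117;  b_144 = 676;  b_145 = 927;  b_146 = 631;  b_147 = 542;  b_148 = 205
  b_149 = 424;  b_150 = 937;  b_151 = 312;  b_152 = 327;  b_153 = 200;  b_154 = 261
  b_155 = 174;  b_156 = 773;  b_157 = 464;  b_158 = 13;  b_159 = 494;  b_160 = 978
  b_161 = 821;  b_162 = 376;  b_163 = 190;  b_164 = 917;  b_165 = 108;  b_166 = 243
  b_167 = 902;  b_168 = 338;  b_169 = 702;  b_170 = 295;  b_171 = 380;  b_172 = 874
  b_173 = 587;  b_174 = 212;  b_175 = 415;  b_176 = 247;  b_177 = 126;  b_178 = 988
  b_179 = 38;  b_180 = 391;  b_181 = 38;  b_182 = 134;  b_183 = 1002;  b_184 = 90
  b_185 = 35;  b_186 = 413;  b_187 = 259;  b_188 = 920;  b_189 = 48;  b_190 = 992
  b_191 = 302;  b_192 = 104;  b_193 = 998;  b_194 = 947;  b_195 = 60;  b_196 = 774
  b_197 = 540;  b_198 = 907;  b_199 = 840;  b_200 = 326;  b_201 = 124;  b_202 = 622
  b_203 = 56;  b_204 = 137;  b_205 = 865;  b_206 = 742;  b_207 = 281;  b_208 = 695
  b_209 = 495;  b_210 = 819;  b_211 = 351;  b_212 = 60;  b_213 = 848;  b_214 = 16
  b_215 = 276;  b_216 = 497;  b_217 = 439;  b_218 = 604;  b_219 = 753;  b_220 = 516
  b_221 = 547;  b_222 = 205;  b_223 = 279;  b_224 = 74;  b_225 = 276;  b_226 = 366
  b_227 = 92;  b_228 = 381;  b_229 = 821;  b_230 = 980;  b_231 = 141;  b_232 = 912
  b_233 = 818;  b_234 = 944;  b_235 = 986;  b_236 = 662;  b_237 = 713;  b_238 = 716
  b_239 = 652;  b_240 = 519;  b_241 = 440;  b_242 = 78;  b_243 = 81;  b_244 = 775
  b_245 = 34;  b_246 = 70;  b_247 = 875;  b_248 = 294;  b_249 = 254;  b_250 = 543
  b_251 = 387;  b_252 = 471;  b_253 = 853;  b_254 = 224;  b_255 = 855;  b_256 = 782
  b_257 = 148;  b_258 = 632;  b_259 = 639;  b_260 = 482;  b_261 = 224;  b_262 = 10
  b_263 = 963;  b_264 = 586;  b_265 = 556
b_266 = 837·556 + 77·586 + 848·963 + 657·10 + 933·224 = 928
b_267 = 837·928 + 77·556 + 848·586 + 657·963 + 933·10 = 28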